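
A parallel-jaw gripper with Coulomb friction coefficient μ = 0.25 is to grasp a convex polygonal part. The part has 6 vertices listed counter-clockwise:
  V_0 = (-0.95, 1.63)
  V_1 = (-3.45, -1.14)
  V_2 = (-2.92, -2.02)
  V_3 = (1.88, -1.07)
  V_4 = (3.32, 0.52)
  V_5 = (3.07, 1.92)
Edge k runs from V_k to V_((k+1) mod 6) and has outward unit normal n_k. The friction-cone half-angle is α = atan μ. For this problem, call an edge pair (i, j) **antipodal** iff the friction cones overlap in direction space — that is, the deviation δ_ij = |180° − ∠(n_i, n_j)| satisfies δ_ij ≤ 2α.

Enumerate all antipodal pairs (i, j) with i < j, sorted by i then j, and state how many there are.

count = 3; pairs: (0,3), (1,4), (2,5)

α = atan 0.25 = 14.04°;  2α = 28.07°
n_0 = (-0.7424, +0.6700)
n_1 = (-0.8566, -0.5159)
n_2 = (+0.1942, -0.9810)
n_3 = (+0.7412, -0.6713)
n_4 = (+0.9844, +0.1758)
n_5 = (-0.0720, +0.9974)
  (0,1): δ = 106.87°  ·
  (0,2): δ = 36.74°  ·
  (0,3): δ = 0.10°  ✓
  (0,4): δ = 52.19°  ·
  (0,5): δ = 136.19°  ·
  (1,2): δ = 109.86°  ·
  (1,3): δ = 73.23°  ·
  (1,4): δ = 20.93°  ✓
  (1,5): δ = 63.07°  ·
  (2,3): δ = 143.36°  ·
  (2,4): δ = 91.07°  ·
  (2,5): δ = 7.07°  ✓
  (3,4): δ = 127.71°  ·
  (3,5): δ = 43.71°  ·
  (4,5): δ = 96.00°  ·
antipodal pairs: 3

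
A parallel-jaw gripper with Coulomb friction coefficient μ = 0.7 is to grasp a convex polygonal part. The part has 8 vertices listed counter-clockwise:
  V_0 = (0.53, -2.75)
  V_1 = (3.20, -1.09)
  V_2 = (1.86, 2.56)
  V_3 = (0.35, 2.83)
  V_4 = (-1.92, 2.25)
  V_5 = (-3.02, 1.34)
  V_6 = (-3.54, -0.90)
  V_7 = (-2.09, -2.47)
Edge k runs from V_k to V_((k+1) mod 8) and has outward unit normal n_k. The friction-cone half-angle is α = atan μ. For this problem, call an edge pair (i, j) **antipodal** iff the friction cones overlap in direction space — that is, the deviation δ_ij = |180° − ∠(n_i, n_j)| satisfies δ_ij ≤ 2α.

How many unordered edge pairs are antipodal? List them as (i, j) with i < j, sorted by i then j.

count = 12; pairs: (0,2), (0,3), (0,4), (0,5), (1,5), (1,6), (1,7), (2,6), (2,7), (3,6), (3,7), (4,7)

α = atan 0.7 = 34.99°;  2α = 69.98°
n_0 = (+0.5280, -0.8492)
n_1 = (+0.9387, +0.3446)
n_2 = (+0.1760, +0.9844)
n_3 = (-0.2476, +0.9689)
n_4 = (-0.6374, +0.7705)
n_5 = (-0.9741, +0.2261)
n_6 = (-0.7346, -0.6785)
n_7 = (-0.1063, -0.9943)
  (0,1): δ = 101.71°  ·
  (0,2): δ = 42.01°  ✓
  (0,3): δ = 17.54°  ✓
  (0,4): δ = 7.73°  ✓
  (0,5): δ = 45.06°  ✓
  (0,6): δ = 100.85°  ·
  (0,7): δ = 142.03°  ·
  (1,2): δ = 120.30°  ·
  (1,3): δ = 95.83°  ·
  (1,4): δ = 70.56°  ·
  (1,5): δ = 33.23°  ✓
  (1,6): δ = 22.57°  ✓
  (1,7): δ = 63.74°  ✓
  (2,3): δ = 155.53°  ·
  (2,4): δ = 130.26°  ·
  (2,5): δ = 92.93°  ·
  (2,6): δ = 37.14°  ✓
  (2,7): δ = 4.04°  ✓
  (3,4): δ = 154.73°  ·
  (3,5): δ = 117.40°  ·
  (3,6): δ = 61.61°  ✓
  (3,7): δ = 20.43°  ✓
  (4,5): δ = 142.67°  ·
  (4,6): δ = 86.88°  ·
  (4,7): δ = 45.70°  ✓
  (5,6): δ = 124.21°  ·
  (5,7): δ = 83.03°  ·
  (6,7): δ = 138.82°  ·
antipodal pairs: 12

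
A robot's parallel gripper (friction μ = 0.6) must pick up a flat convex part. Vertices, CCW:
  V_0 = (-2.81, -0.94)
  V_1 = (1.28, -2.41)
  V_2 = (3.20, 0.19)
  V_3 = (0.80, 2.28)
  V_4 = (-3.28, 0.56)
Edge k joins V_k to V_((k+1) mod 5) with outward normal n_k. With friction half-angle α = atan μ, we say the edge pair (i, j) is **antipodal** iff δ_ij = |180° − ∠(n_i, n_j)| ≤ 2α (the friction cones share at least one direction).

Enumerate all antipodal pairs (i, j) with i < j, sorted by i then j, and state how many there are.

count = 5; pairs: (0,2), (0,3), (1,3), (1,4), (2,4)

α = atan 0.6 = 30.96°;  2α = 61.93°
n_0 = (-0.3382, -0.9411)
n_1 = (+0.8044, -0.5940)
n_2 = (+0.6567, +0.7541)
n_3 = (-0.3885, +0.9215)
n_4 = (-0.9543, -0.2990)
  (0,1): δ = 106.68°  ·
  (0,2): δ = 21.28°  ✓
  (0,3): δ = 42.63°  ✓
  (0,4): δ = 127.17°  ·
  (1,2): δ = 94.61°  ·
  (1,3): δ = 30.70°  ✓
  (1,4): δ = 53.84°  ✓
  (2,3): δ = 116.09°  ·
  (2,4): δ = 31.55°  ✓
  (3,4): δ = 95.46°  ·
antipodal pairs: 5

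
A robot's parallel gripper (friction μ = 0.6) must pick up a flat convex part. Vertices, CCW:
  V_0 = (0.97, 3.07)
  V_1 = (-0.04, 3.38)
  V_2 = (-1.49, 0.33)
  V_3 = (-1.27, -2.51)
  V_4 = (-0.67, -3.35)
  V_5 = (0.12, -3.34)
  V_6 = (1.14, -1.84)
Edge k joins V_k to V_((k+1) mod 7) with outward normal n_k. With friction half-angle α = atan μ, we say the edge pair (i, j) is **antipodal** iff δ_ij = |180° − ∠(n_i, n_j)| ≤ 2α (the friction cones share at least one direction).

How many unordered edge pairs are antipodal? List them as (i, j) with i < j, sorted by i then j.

α = atan 0.6 = 30.96°;  2α = 61.93°
n_0 = (+0.2934, +0.9560)
n_1 = (-0.9031, +0.4294)
n_2 = (-0.9970, -0.0772)
n_3 = (-0.8137, -0.5812)
n_4 = (+0.0127, -0.9999)
n_5 = (+0.8269, -0.5623)
n_6 = (+0.9994, +0.0346)
  (0,1): δ = 98.36°  ·
  (0,2): δ = 68.51°  ·
  (0,3): δ = 37.40°  ✓
  (0,4): δ = 17.79°  ✓
  (0,5): δ = 72.85°  ·
  (0,6): δ = 109.05°  ·
  (1,2): δ = 150.14°  ·
  (1,3): δ = 119.04°  ·
  (1,4): δ = 63.85°  ·
  (1,5): δ = 8.79°  ✓
  (1,6): δ = 27.41°  ✓
  (2,3): δ = 148.89°  ·
  (2,4): δ = 93.70°  ·
  (2,5): δ = 38.65°  ✓
  (2,6): δ = 2.45°  ✓
  (3,4): δ = 124.81°  ·
  (3,5): δ = 69.75°  ·
  (3,6): δ = 33.55°  ✓
  (4,5): δ = 124.94°  ·
  (4,6): δ = 88.74°  ·
  (5,6): δ = 143.80°  ·
antipodal pairs: 7

count = 7; pairs: (0,3), (0,4), (1,5), (1,6), (2,5), (2,6), (3,6)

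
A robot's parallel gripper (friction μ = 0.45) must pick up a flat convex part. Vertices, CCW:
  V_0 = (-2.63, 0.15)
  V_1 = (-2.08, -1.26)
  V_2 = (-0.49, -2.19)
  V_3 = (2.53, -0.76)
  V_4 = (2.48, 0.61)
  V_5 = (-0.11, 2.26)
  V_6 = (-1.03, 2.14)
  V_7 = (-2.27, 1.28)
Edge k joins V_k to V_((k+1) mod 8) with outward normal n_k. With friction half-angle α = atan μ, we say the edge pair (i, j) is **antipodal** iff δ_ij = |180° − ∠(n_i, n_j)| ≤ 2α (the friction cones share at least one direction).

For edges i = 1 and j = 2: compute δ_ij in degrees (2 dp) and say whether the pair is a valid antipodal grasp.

δ = 124.34°, invalid

α = atan 0.45 = 24.23°;  2α = 48.46°
edge 1: e_1 = (+1.59, -0.93);  n_1 = (-0.5049, -0.8632)
edge 2: e_2 = (+3.02, +1.43);  n_2 = (+0.4280, -0.9038)
∠(n_1, n_2) = 55.66°
δ = |180° − 55.66°| = 124.34°
124.34° > 2α = 48.46°  →  invalid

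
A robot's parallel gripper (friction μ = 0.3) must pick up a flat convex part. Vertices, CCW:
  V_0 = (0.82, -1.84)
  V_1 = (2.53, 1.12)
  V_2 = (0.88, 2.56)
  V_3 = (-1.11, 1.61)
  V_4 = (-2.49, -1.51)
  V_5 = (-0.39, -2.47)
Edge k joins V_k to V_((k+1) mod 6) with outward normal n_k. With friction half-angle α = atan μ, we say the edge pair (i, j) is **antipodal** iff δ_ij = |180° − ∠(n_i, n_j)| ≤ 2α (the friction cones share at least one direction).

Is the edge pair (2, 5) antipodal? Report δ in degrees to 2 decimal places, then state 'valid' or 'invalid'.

α = atan 0.3 = 16.70°;  2α = 33.40°
edge 2: e_2 = (-1.99, -0.95);  n_2 = (-0.4308, +0.9024)
edge 5: e_5 = (+1.21, +0.63);  n_5 = (+0.4618, -0.8870)
∠(n_2, n_5) = 178.01°
δ = |180° − 178.01°| = 1.99°
1.99° ≤ 2α = 33.40°  →  valid

δ = 1.99°, valid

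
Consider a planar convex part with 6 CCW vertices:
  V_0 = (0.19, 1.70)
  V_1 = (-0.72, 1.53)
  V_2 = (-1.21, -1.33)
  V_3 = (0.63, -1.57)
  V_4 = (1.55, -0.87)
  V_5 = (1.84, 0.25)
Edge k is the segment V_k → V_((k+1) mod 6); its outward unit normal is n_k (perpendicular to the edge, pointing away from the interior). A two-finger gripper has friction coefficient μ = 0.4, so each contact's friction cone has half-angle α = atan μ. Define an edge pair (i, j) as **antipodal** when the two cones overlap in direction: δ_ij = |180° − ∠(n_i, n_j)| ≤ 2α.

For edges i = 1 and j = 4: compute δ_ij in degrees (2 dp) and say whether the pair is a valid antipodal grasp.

α = atan 0.4 = 21.80°;  2α = 43.60°
edge 1: e_1 = (-0.49, -2.86);  n_1 = (-0.9856, +0.1689)
edge 4: e_4 = (+0.29, +1.12);  n_4 = (+0.9681, -0.2507)
∠(n_1, n_4) = 175.21°
δ = |180° − 175.21°| = 4.79°
4.79° ≤ 2α = 43.60°  →  valid

δ = 4.79°, valid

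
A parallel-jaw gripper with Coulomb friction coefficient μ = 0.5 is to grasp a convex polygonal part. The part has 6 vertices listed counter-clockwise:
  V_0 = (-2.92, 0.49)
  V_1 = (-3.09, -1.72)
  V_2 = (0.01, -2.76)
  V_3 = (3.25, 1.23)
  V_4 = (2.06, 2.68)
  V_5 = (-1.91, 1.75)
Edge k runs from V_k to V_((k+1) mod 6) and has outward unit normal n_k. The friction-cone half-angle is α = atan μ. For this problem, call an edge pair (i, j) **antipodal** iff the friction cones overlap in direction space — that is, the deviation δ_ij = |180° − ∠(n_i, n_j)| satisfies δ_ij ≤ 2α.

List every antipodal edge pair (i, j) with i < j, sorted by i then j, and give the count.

count = 6; pairs: (0,2), (0,3), (1,3), (1,4), (2,4), (2,5)

α = atan 0.5 = 26.57°;  2α = 53.13°
n_0 = (-0.9971, +0.0767)
n_1 = (-0.3181, -0.9481)
n_2 = (+0.7763, -0.6304)
n_3 = (+0.7730, +0.6344)
n_4 = (-0.2281, +0.9736)
n_5 = (-0.7803, +0.6254)
  (0,1): δ = 104.15°  ·
  (0,2): δ = 34.68°  ✓
  (0,3): δ = 43.77°  ✓
  (0,4): δ = 107.58°  ·
  (0,5): δ = 145.68°  ·
  (1,2): δ = 110.53°  ·
  (1,3): δ = 32.08°  ✓
  (1,4): δ = 31.73°  ✓
  (1,5): δ = 69.83°  ·
  (2,3): δ = 101.55°  ·
  (2,4): δ = 37.74°  ✓
  (2,5): δ = 0.36°  ✓
  (3,4): δ = 116.19°  ·
  (3,5): δ = 78.09°  ·
  (4,5): δ = 141.90°  ·
antipodal pairs: 6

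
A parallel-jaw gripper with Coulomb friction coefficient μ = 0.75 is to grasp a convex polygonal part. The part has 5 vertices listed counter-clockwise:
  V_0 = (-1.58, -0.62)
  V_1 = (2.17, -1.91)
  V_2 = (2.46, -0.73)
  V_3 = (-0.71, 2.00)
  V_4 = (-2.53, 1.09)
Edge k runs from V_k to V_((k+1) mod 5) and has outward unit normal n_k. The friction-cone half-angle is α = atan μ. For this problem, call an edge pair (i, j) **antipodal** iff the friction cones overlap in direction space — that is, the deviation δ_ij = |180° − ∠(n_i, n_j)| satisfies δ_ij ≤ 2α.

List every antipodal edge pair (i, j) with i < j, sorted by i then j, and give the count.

count = 5; pairs: (0,2), (0,3), (1,3), (1,4), (2,4)

α = atan 0.75 = 36.87°;  2α = 73.74°
n_0 = (-0.3253, -0.9456)
n_1 = (+0.9711, -0.2387)
n_2 = (+0.6526, +0.7577)
n_3 = (-0.4472, +0.8944)
n_4 = (-0.8742, -0.4856)
  (0,1): δ = 84.82°  ·
  (0,2): δ = 21.75°  ✓
  (0,3): δ = 45.55°  ✓
  (0,4): δ = 138.04°  ·
  (1,2): δ = 116.93°  ·
  (1,3): δ = 49.63°  ✓
  (1,4): δ = 42.86°  ✓
  (2,3): δ = 112.70°  ·
  (2,4): δ = 20.21°  ✓
  (3,4): δ = 87.51°  ·
antipodal pairs: 5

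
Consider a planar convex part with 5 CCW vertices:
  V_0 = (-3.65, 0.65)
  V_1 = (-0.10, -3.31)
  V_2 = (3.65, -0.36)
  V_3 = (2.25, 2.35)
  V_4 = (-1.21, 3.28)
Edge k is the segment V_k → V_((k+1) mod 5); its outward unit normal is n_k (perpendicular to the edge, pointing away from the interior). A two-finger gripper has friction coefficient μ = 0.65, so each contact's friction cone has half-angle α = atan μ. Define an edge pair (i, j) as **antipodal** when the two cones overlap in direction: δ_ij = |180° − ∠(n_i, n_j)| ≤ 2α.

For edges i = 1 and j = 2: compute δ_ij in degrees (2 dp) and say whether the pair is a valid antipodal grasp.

δ = 100.87°, invalid

α = atan 0.65 = 33.02°;  2α = 66.05°
edge 1: e_1 = (+3.75, +2.95);  n_1 = (+0.6183, -0.7860)
edge 2: e_2 = (-1.40, +2.71);  n_2 = (+0.8884, +0.4590)
∠(n_1, n_2) = 79.13°
δ = |180° − 79.13°| = 100.87°
100.87° > 2α = 66.05°  →  invalid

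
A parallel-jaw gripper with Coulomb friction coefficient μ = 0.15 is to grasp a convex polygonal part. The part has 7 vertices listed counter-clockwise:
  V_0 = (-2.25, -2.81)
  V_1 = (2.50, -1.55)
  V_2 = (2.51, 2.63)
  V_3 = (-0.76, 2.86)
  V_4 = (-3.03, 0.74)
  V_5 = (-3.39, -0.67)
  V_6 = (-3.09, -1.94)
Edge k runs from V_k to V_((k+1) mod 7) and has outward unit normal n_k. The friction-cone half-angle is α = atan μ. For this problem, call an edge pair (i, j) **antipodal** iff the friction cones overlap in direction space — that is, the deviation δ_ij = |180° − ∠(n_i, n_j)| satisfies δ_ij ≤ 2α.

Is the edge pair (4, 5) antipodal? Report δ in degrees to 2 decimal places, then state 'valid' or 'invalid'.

α = atan 0.15 = 8.53°;  2α = 17.06°
edge 4: e_4 = (-0.36, -1.41);  n_4 = (-0.9689, +0.2474)
edge 5: e_5 = (+0.30, -1.27);  n_5 = (-0.9732, -0.2299)
∠(n_4, n_5) = 27.61°
δ = |180° − 27.61°| = 152.39°
152.39° > 2α = 17.06°  →  invalid

δ = 152.39°, invalid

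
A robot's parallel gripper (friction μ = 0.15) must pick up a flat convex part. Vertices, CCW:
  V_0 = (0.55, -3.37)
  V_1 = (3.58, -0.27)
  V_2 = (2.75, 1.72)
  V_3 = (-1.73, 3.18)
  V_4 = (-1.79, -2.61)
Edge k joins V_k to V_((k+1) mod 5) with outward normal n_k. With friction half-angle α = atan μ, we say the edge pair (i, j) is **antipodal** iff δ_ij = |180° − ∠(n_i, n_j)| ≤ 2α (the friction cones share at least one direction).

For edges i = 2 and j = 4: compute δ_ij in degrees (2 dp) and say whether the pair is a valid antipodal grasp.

α = atan 0.15 = 8.53°;  2α = 17.06°
edge 2: e_2 = (-4.48, +1.46);  n_2 = (+0.3099, +0.9508)
edge 4: e_4 = (+2.34, -0.76);  n_4 = (-0.3089, -0.9511)
∠(n_2, n_4) = 179.94°
δ = |180° − 179.94°| = 0.06°
0.06° ≤ 2α = 17.06°  →  valid

δ = 0.06°, valid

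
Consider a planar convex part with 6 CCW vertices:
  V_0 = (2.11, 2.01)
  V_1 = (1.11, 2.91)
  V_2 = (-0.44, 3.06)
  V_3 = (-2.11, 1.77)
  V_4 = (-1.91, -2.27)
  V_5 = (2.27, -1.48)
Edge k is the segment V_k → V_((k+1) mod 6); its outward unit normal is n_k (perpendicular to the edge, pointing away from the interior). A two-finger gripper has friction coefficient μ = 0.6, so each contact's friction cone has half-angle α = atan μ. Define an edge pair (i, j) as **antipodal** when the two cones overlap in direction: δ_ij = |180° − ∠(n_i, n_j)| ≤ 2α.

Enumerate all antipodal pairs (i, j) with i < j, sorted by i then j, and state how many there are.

α = atan 0.6 = 30.96°;  2α = 61.93°
n_0 = (+0.6690, +0.7433)
n_1 = (+0.0963, +0.9954)
n_2 = (-0.6113, +0.7914)
n_3 = (-0.9988, -0.0494)
n_4 = (+0.1857, -0.9826)
n_5 = (+0.9990, +0.0458)
  (0,1): δ = 143.54°  ·
  (0,2): δ = 100.33°  ·
  (0,3): δ = 45.18°  ✓
  (0,4): δ = 52.69°  ✓
  (0,5): δ = 134.61°  ·
  (1,2): δ = 136.79°  ·
  (1,3): δ = 81.64°  ·
  (1,4): δ = 16.23°  ✓
  (1,5): δ = 98.15°  ·
  (2,3): δ = 124.85°  ·
  (2,4): δ = 26.98°  ✓
  (2,5): δ = 54.94°  ✓
  (3,4): δ = 82.13°  ·
  (3,5): δ = 0.21°  ✓
  (4,5): δ = 98.08°  ·
antipodal pairs: 6

count = 6; pairs: (0,3), (0,4), (1,4), (2,4), (2,5), (3,5)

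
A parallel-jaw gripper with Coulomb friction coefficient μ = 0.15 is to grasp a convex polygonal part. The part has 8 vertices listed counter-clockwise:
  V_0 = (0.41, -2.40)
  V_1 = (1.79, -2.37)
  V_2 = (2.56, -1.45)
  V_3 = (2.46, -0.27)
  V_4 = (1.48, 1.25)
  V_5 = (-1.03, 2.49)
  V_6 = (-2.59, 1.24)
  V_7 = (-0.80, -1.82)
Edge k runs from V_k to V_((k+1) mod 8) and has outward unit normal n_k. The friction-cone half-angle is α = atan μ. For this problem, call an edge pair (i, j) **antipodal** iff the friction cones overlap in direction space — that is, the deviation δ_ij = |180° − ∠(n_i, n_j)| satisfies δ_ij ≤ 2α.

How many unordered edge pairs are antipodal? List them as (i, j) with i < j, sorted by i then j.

α = atan 0.15 = 8.53°;  2α = 17.06°
n_0 = (+0.0217, -0.9998)
n_1 = (+0.7669, -0.6418)
n_2 = (+0.9964, +0.0844)
n_3 = (+0.8405, +0.5419)
n_4 = (+0.4429, +0.8966)
n_5 = (-0.6253, +0.7804)
n_6 = (-0.8632, -0.5049)
n_7 = (-0.4322, -0.9018)
  (0,1): δ = 131.17°  ·
  (0,2): δ = 86.40°  ·
  (0,3): δ = 58.43°  ·
  (0,4): δ = 27.54°  ·
  (0,5): δ = 37.46°  ·
  (0,6): δ = 119.08°  ·
  (0,7): δ = 153.14°  ·
  (1,2): δ = 135.23°  ·
  (1,3): δ = 107.26°  ·
  (1,4): δ = 76.36°  ·
  (1,5): δ = 11.37°  ✓
  (1,6): δ = 70.25°  ·
  (1,7): δ = 104.32°  ·
  (2,3): δ = 152.03°  ·
  (2,4): δ = 121.13°  ·
  (2,5): δ = 56.14°  ·
  (2,6): δ = 25.48°  ·
  (2,7): δ = 59.55°  ·
  (3,4): δ = 149.10°  ·
  (3,5): δ = 84.11°  ·
  (3,6): δ = 2.49°  ✓
  (3,7): δ = 31.58°  ·
  (4,5): δ = 115.00°  ·
  (4,6): δ = 33.38°  ·
  (4,7): δ = 0.68°  ✓
  (5,6): δ = 98.38°  ·
  (5,7): δ = 64.31°  ·
  (6,7): δ = 145.94°  ·
antipodal pairs: 3

count = 3; pairs: (1,5), (3,6), (4,7)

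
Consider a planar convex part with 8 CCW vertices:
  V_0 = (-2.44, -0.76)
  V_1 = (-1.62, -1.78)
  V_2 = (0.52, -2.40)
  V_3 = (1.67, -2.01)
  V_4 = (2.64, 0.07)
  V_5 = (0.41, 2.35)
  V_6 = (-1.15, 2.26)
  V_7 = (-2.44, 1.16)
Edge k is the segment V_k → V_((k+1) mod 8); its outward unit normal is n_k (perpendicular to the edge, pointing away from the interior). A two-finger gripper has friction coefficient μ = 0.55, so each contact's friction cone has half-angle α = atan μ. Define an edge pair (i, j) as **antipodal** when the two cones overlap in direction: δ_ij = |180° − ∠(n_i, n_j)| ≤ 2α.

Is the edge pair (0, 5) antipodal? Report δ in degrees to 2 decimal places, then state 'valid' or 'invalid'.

δ = 54.51°, valid

α = atan 0.55 = 28.81°;  2α = 57.62°
edge 0: e_0 = (+0.82, -1.02);  n_0 = (-0.7794, -0.6266)
edge 5: e_5 = (-1.56, -0.09);  n_5 = (-0.0576, +0.9983)
∠(n_0, n_5) = 125.49°
δ = |180° − 125.49°| = 54.51°
54.51° ≤ 2α = 57.62°  →  valid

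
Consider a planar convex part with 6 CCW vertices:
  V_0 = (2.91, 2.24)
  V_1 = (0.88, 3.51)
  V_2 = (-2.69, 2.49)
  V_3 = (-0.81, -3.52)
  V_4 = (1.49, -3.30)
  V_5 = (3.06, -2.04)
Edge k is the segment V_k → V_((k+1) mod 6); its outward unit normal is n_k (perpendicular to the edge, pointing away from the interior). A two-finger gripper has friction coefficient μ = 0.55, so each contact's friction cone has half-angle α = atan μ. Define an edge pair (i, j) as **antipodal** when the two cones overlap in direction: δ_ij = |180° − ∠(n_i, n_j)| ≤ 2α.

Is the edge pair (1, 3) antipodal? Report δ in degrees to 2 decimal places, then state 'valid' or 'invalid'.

δ = 10.48°, valid

α = atan 0.55 = 28.81°;  2α = 57.62°
edge 1: e_1 = (-3.57, -1.02);  n_1 = (-0.2747, +0.9615)
edge 3: e_3 = (+2.30, +0.22);  n_3 = (+0.0952, -0.9955)
∠(n_1, n_3) = 169.52°
δ = |180° − 169.52°| = 10.48°
10.48° ≤ 2α = 57.62°  →  valid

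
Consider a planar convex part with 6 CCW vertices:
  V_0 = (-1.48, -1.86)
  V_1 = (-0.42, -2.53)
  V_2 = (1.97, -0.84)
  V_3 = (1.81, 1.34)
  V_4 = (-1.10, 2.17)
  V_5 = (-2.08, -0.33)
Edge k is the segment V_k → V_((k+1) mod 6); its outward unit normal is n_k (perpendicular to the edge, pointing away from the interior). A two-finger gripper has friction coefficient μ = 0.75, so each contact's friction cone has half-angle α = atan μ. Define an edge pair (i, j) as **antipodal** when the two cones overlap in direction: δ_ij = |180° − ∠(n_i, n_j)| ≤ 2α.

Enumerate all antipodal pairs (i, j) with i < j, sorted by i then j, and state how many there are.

α = atan 0.75 = 36.87°;  2α = 73.74°
n_0 = (-0.5343, -0.8453)
n_1 = (+0.5774, -0.8165)
n_2 = (+0.9973, +0.0732)
n_3 = (+0.2743, +0.9616)
n_4 = (-0.9310, +0.3650)
n_5 = (-0.9310, -0.3651)
  (0,1): δ = 112.44°  ·
  (0,2): δ = 53.51°  ✓
  (0,3): δ = 16.38°  ✓
  (0,4): δ = 100.89°  ·
  (0,5): δ = 143.71°  ·
  (1,2): δ = 121.07°  ·
  (1,3): δ = 51.18°  ✓
  (1,4): δ = 33.33°  ✓
  (1,5): δ = 76.15°  ·
  (2,3): δ = 110.12°  ·
  (2,4): δ = 25.60°  ✓
  (2,5): δ = 17.22°  ✓
  (3,4): δ = 95.49°  ·
  (3,5): δ = 52.67°  ✓
  (4,5): δ = 137.18°  ·
antipodal pairs: 7

count = 7; pairs: (0,2), (0,3), (1,3), (1,4), (2,4), (2,5), (3,5)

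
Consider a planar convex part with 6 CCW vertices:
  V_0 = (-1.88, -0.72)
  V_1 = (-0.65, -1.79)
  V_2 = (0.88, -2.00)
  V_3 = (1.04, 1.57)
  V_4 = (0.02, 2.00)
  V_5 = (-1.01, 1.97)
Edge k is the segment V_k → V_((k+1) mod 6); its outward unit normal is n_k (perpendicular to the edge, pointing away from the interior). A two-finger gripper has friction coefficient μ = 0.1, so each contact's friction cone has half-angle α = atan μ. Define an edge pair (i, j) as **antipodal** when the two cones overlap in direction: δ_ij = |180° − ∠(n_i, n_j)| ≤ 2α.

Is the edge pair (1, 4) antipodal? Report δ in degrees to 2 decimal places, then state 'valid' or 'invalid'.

α = atan 0.1 = 5.71°;  2α = 11.42°
edge 1: e_1 = (+1.53, -0.21);  n_1 = (-0.1360, -0.9907)
edge 4: e_4 = (-1.03, -0.03);  n_4 = (-0.0291, +0.9996)
∠(n_1, n_4) = 170.52°
δ = |180° − 170.52°| = 9.48°
9.48° ≤ 2α = 11.42°  →  valid

δ = 9.48°, valid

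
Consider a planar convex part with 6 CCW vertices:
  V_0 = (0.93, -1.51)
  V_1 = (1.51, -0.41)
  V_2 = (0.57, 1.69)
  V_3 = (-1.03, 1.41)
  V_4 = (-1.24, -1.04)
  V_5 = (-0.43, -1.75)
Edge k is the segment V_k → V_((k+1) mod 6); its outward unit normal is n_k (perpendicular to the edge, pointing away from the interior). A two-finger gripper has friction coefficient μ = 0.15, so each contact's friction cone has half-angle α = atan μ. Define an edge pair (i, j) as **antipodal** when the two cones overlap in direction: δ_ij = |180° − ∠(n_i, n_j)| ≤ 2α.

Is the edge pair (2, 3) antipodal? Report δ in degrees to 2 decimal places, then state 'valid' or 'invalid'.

α = atan 0.15 = 8.53°;  2α = 17.06°
edge 2: e_2 = (-1.60, -0.28);  n_2 = (-0.1724, +0.9850)
edge 3: e_3 = (-0.21, -2.45);  n_3 = (-0.9963, +0.0854)
∠(n_2, n_3) = 75.17°
δ = |180° − 75.17°| = 104.83°
104.83° > 2α = 17.06°  →  invalid

δ = 104.83°, invalid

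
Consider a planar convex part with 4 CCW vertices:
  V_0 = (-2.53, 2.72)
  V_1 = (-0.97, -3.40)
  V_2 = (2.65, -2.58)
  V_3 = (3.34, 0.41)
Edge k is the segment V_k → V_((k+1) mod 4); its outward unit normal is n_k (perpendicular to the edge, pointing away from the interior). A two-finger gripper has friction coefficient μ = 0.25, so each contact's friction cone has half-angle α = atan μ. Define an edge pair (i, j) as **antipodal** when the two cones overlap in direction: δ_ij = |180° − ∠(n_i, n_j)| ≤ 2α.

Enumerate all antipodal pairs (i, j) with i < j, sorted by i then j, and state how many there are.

α = atan 0.25 = 14.04°;  2α = 28.07°
n_0 = (-0.9690, -0.2470)
n_1 = (+0.2209, -0.9753)
n_2 = (+0.9744, -0.2249)
n_3 = (+0.3662, +0.9305)
  (0,1): δ = 91.54°  ·
  (0,2): δ = 27.29°  ✓
  (0,3): δ = 54.22°  ·
  (1,2): δ = 115.76°  ·
  (1,3): δ = 34.24°  ·
  (2,3): δ = 98.49°  ·
antipodal pairs: 1

count = 1; pairs: (0,2)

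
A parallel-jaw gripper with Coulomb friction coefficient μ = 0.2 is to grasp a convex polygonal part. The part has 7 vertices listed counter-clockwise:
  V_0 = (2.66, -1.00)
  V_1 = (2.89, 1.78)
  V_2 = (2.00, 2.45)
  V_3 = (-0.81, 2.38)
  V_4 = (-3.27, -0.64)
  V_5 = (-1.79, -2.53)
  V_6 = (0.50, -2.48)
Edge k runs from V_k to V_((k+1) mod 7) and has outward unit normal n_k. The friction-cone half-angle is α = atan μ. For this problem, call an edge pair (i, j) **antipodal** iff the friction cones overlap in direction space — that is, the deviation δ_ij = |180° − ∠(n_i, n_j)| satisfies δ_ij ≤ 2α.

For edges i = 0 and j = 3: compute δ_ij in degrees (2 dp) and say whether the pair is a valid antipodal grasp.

α = atan 0.2 = 11.31°;  2α = 22.62°
edge 0: e_0 = (+0.23, +2.78);  n_0 = (+0.9966, -0.0825)
edge 3: e_3 = (-2.46, -3.02);  n_3 = (-0.7753, +0.6316)
∠(n_0, n_3) = 145.56°
δ = |180° − 145.56°| = 34.44°
34.44° > 2α = 22.62°  →  invalid

δ = 34.44°, invalid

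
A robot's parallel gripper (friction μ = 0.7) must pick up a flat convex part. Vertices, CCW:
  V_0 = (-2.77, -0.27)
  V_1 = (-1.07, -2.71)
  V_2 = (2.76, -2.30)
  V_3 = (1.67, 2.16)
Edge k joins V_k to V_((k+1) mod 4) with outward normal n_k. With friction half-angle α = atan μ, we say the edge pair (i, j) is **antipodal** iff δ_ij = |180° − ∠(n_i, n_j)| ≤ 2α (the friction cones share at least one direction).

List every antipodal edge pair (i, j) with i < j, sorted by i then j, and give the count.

count = 2; pairs: (0,2), (1,3)

α = atan 0.7 = 34.99°;  2α = 69.98°
n_0 = (-0.8205, -0.5717)
n_1 = (+0.1064, -0.9943)
n_2 = (+0.9714, +0.2374)
n_3 = (-0.4801, +0.8772)
  (0,1): δ = 118.76°  ·
  (0,2): δ = 21.13°  ✓
  (0,3): δ = 83.83°  ·
  (1,2): δ = 82.38°  ·
  (1,3): δ = 22.58°  ✓
  (2,3): δ = 75.04°  ·
antipodal pairs: 2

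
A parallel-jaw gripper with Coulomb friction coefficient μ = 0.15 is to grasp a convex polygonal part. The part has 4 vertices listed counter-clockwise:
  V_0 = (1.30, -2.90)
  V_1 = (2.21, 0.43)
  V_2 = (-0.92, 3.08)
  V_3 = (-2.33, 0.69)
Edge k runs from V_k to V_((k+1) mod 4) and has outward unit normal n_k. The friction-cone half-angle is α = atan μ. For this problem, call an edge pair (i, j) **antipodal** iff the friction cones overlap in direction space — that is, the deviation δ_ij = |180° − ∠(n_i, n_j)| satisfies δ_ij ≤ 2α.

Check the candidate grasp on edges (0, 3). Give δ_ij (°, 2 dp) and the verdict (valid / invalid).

δ = 60.60°, invalid

α = atan 0.15 = 8.53°;  2α = 17.06°
edge 0: e_0 = (+0.91, +3.33);  n_0 = (+0.9646, -0.2636)
edge 3: e_3 = (+3.63, -3.59);  n_3 = (-0.7032, -0.7110)
∠(n_0, n_3) = 119.40°
δ = |180° − 119.40°| = 60.60°
60.60° > 2α = 17.06°  →  invalid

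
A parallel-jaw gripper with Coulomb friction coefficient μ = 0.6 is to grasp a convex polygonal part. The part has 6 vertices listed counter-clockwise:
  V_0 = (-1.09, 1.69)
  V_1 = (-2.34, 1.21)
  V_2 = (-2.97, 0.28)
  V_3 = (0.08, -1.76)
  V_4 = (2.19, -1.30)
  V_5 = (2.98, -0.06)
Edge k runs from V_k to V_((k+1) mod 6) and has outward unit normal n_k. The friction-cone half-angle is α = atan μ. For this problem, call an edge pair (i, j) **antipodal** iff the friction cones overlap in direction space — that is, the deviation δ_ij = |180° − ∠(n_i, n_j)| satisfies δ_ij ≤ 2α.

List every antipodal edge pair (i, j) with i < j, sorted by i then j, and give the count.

α = atan 0.6 = 30.96°;  2α = 61.93°
n_0 = (-0.3585, +0.9335)
n_1 = (-0.8279, +0.5608)
n_2 = (-0.5560, -0.8312)
n_3 = (+0.2130, -0.9771)
n_4 = (+0.8434, -0.5373)
n_5 = (+0.3950, +0.9187)
  (0,1): δ = 145.12°  ·
  (0,2): δ = 54.78°  ✓
  (0,3): δ = 8.71°  ✓
  (0,4): δ = 36.49°  ✓
  (0,5): δ = 135.73°  ·
  (1,2): δ = 89.66°  ·
  (1,3): δ = 43.59°  ✓
  (1,4): δ = 1.61°  ✓
  (1,5): δ = 100.85°  ·
  (2,3): δ = 133.92°  ·
  (2,4): δ = 88.72°  ·
  (2,5): δ = 10.51°  ✓
  (3,4): δ = 134.80°  ·
  (3,5): δ = 35.57°  ✓
  (4,5): δ = 80.77°  ·
antipodal pairs: 7

count = 7; pairs: (0,2), (0,3), (0,4), (1,3), (1,4), (2,5), (3,5)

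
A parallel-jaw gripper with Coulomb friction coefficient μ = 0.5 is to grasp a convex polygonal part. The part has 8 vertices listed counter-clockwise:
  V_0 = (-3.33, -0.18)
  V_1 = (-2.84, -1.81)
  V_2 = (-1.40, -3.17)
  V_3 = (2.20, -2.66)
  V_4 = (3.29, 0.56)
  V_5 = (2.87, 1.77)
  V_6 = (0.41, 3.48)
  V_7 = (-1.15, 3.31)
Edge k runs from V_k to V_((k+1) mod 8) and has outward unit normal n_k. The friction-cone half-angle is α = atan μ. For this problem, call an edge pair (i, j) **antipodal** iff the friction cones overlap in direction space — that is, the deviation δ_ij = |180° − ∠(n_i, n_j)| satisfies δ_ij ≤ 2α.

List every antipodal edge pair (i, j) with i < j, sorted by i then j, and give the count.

α = atan 0.5 = 26.57°;  2α = 53.13°
n_0 = (-0.9577, -0.2879)
n_1 = (-0.6866, -0.7270)
n_2 = (+0.1403, -0.9901)
n_3 = (+0.9472, -0.3206)
n_4 = (+0.9447, +0.3279)
n_5 = (+0.5708, +0.8211)
n_6 = (-0.1083, +0.9941)
n_7 = (-0.8481, +0.5298)
  (0,1): δ = 150.09°  ·
  (0,2): δ = 98.67°  ·
  (0,3): δ = 35.43°  ✓
  (0,4): δ = 2.41°  ✓
  (0,5): δ = 38.46°  ✓
  (0,6): δ = 79.49°  ·
  (0,7): δ = 131.28°  ·
  (1,2): δ = 128.57°  ·
  (1,3): δ = 65.34°  ·
  (1,4): δ = 27.49°  ✓
  (1,5): δ = 8.56°  ✓
  (1,6): δ = 49.58°  ✓
  (1,7): δ = 101.37°  ·
  (2,3): δ = 116.76°  ·
  (2,4): δ = 78.92°  ·
  (2,5): δ = 42.87°  ✓
  (2,6): δ = 1.84°  ✓
  (2,7): δ = 49.95°  ✓
  (3,4): δ = 142.16°  ·
  (3,5): δ = 106.10°  ·
  (3,6): δ = 65.08°  ·
  (3,7): δ = 13.29°  ✓
  (4,5): δ = 143.95°  ·
  (4,6): δ = 102.92°  ·
  (4,7): δ = 51.13°  ✓
  (5,6): δ = 138.98°  ·
  (5,7): δ = 87.19°  ·
  (6,7): δ = 128.21°  ·
antipodal pairs: 11

count = 11; pairs: (0,3), (0,4), (0,5), (1,4), (1,5), (1,6), (2,5), (2,6), (2,7), (3,7), (4,7)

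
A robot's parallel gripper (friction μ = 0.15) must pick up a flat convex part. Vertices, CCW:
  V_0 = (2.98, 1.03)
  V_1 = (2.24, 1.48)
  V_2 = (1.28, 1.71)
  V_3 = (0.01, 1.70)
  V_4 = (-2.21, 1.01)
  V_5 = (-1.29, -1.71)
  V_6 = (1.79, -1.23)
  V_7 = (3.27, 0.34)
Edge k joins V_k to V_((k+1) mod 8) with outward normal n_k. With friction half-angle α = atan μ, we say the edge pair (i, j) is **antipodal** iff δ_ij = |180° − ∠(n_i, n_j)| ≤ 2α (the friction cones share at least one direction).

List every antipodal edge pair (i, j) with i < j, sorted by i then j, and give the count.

α = atan 0.15 = 8.53°;  2α = 17.06°
n_0 = (+0.5196, +0.8544)
n_1 = (+0.2330, +0.9725)
n_2 = (-0.0079, +1.0000)
n_3 = (-0.2968, +0.9549)
n_4 = (-0.9473, -0.3204)
n_5 = (+0.1540, -0.9881)
n_6 = (+0.7277, -0.6859)
n_7 = (+0.9219, +0.3875)
  (0,1): δ = 162.17°  ·
  (0,2): δ = 148.24°  ·
  (0,3): δ = 131.43°  ·
  (0,4): δ = 40.01°  ·
  (0,5): δ = 40.16°  ·
  (0,6): δ = 77.99°  ·
  (0,7): δ = 144.10°  ·
  (1,2): δ = 166.08°  ·
  (1,3): δ = 149.26°  ·
  (1,4): δ = 57.84°  ·
  (1,5): δ = 22.33°  ·
  (1,6): δ = 60.16°  ·
  (1,7): δ = 126.27°  ·
  (2,3): δ = 163.19°  ·
  (2,4): δ = 71.76°  ·
  (2,5): δ = 8.41°  ✓
  (2,6): δ = 46.24°  ·
  (2,7): δ = 112.35°  ·
  (3,4): δ = 88.58°  ·
  (3,5): δ = 8.41°  ✓
  (3,6): δ = 29.42°  ·
  (3,7): δ = 95.53°  ·
  (4,5): δ = 99.83°  ·
  (4,6): δ = 62.00°  ·
  (4,7): δ = 4.11°  ✓
  (5,6): δ = 142.17°  ·
  (5,7): δ = 76.06°  ·
  (6,7): δ = 113.89°  ·
antipodal pairs: 3

count = 3; pairs: (2,5), (3,5), (4,7)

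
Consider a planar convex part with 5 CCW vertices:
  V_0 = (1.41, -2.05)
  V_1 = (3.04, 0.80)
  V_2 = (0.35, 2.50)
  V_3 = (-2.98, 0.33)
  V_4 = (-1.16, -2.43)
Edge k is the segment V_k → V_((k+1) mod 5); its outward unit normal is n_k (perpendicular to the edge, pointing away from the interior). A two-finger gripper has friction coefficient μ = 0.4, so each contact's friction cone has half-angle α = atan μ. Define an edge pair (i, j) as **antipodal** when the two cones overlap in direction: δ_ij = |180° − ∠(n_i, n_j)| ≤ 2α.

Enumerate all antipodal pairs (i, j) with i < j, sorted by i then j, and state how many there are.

count = 4; pairs: (0,2), (1,3), (1,4), (2,4)

α = atan 0.4 = 21.80°;  2α = 43.60°
n_0 = (+0.8681, -0.4965)
n_1 = (+0.5342, +0.8453)
n_2 = (-0.5460, +0.8378)
n_3 = (-0.8348, -0.5505)
n_4 = (+0.1463, -0.9892)
  (0,1): δ = 92.53°  ·
  (0,2): δ = 27.14°  ✓
  (0,3): δ = 63.17°  ·
  (0,4): δ = 128.18°  ·
  (1,2): δ = 114.62°  ·
  (1,3): δ = 24.31°  ✓
  (1,4): δ = 40.70°  ✓
  (2,3): δ = 89.69°  ·
  (2,4): δ = 24.68°  ✓
  (3,4): δ = 114.99°  ·
antipodal pairs: 4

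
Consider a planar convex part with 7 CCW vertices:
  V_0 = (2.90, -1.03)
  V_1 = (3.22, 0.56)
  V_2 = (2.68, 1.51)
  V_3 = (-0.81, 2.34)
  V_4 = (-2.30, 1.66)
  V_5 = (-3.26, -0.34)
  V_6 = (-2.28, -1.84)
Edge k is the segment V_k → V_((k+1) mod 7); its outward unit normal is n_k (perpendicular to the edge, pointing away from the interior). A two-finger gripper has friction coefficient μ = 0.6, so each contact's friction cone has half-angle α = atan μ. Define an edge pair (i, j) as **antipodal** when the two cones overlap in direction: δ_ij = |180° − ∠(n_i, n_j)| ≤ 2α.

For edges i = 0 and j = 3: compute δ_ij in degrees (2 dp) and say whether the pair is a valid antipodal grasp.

α = atan 0.6 = 30.96°;  2α = 61.93°
edge 0: e_0 = (+0.32, +1.59);  n_0 = (+0.9803, -0.1973)
edge 3: e_3 = (-1.49, -0.68);  n_3 = (-0.4152, +0.9097)
∠(n_0, n_3) = 125.91°
δ = |180° − 125.91°| = 54.09°
54.09° ≤ 2α = 61.93°  →  valid

δ = 54.09°, valid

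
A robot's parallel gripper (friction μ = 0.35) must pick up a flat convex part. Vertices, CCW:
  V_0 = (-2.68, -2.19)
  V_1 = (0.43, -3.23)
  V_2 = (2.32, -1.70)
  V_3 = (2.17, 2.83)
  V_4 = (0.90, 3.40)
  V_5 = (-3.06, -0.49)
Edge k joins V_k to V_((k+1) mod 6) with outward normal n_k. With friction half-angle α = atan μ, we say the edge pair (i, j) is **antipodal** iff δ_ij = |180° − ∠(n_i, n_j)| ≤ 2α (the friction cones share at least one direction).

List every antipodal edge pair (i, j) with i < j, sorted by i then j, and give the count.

α = atan 0.35 = 19.29°;  2α = 38.58°
n_0 = (-0.3171, -0.9484)
n_1 = (+0.6292, -0.7772)
n_2 = (+0.9995, +0.0331)
n_3 = (+0.4095, +0.9123)
n_4 = (-0.7008, +0.7134)
n_5 = (-0.9759, -0.2181)
  (0,1): δ = 122.52°  ·
  (0,2): δ = 69.61°  ·
  (0,3): δ = 5.68°  ✓
  (0,4): δ = 62.98°  ·
  (0,5): δ = 121.09°  ·
  (1,2): δ = 127.09°  ·
  (1,3): δ = 63.16°  ·
  (1,4): δ = 5.50°  ✓
  (1,5): δ = 63.61°  ·
  (2,3): δ = 116.07°  ·
  (2,4): δ = 47.41°  ·
  (2,5): δ = 10.70°  ✓
  (3,4): δ = 111.34°  ·
  (3,5): δ = 53.23°  ·
  (4,5): δ = 121.89°  ·
antipodal pairs: 3

count = 3; pairs: (0,3), (1,4), (2,5)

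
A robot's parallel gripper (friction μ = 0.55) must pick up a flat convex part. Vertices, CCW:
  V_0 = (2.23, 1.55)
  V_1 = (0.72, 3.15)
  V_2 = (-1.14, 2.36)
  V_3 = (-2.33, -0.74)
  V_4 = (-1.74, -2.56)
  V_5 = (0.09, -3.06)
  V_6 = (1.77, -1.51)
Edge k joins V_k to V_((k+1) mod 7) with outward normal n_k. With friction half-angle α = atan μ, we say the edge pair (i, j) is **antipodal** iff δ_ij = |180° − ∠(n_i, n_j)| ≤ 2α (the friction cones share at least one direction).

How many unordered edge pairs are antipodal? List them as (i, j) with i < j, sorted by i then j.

count = 7; pairs: (0,3), (0,4), (1,4), (1,5), (2,5), (2,6), (3,6)

α = atan 0.55 = 28.81°;  2α = 57.62°
n_0 = (+0.7273, +0.6864)
n_1 = (-0.3909, +0.9204)
n_2 = (-0.9336, +0.3584)
n_3 = (-0.9513, -0.3084)
n_4 = (-0.2636, -0.9646)
n_5 = (+0.6781, -0.7350)
n_6 = (+0.9889, -0.1487)
  (0,1): δ = 110.33°  ·
  (0,2): δ = 64.34°  ·
  (0,3): δ = 25.38°  ✓
  (0,4): δ = 31.38°  ✓
  (0,5): δ = 89.35°  ·
  (0,6): δ = 128.11°  ·
  (1,2): δ = 134.01°  ·
  (1,3): δ = 95.05°  ·
  (1,4): δ = 38.29°  ✓
  (1,5): δ = 19.68°  ✓
  (1,6): δ = 58.44°  ·
  (2,3): δ = 141.04°  ·
  (2,4): δ = 84.28°  ·
  (2,5): δ = 26.30°  ✓
  (2,6): δ = 12.45°  ✓
  (3,4): δ = 123.24°  ·
  (3,5): δ = 65.27°  ·
  (3,6): δ = 26.51°  ✓
  (4,5): δ = 122.02°  ·
  (4,6): δ = 83.27°  ·
  (5,6): δ = 141.24°  ·
antipodal pairs: 7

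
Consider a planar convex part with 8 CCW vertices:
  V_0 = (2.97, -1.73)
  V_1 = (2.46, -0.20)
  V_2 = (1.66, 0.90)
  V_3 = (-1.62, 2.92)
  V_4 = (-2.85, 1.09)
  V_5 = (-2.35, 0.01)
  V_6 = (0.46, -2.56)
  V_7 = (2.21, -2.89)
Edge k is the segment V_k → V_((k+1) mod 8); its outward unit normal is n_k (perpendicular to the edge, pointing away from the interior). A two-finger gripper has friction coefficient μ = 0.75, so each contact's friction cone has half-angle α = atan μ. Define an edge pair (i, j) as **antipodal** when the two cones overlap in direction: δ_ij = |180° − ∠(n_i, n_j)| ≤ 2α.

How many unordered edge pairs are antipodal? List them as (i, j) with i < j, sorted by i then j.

count = 14; pairs: (0,3), (0,4), (0,5), (0,6), (1,3), (1,4), (1,5), (1,6), (2,4), (2,5), (2,6), (3,6), (3,7), (4,7)

α = atan 0.75 = 36.87°;  2α = 73.74°
n_0 = (+0.9487, +0.3162)
n_1 = (+0.8087, +0.5882)
n_2 = (+0.5244, +0.8515)
n_3 = (-0.8300, +0.5578)
n_4 = (-0.9075, -0.4201)
n_5 = (-0.6749, -0.7379)
n_6 = (-0.1853, -0.9827)
n_7 = (+0.8365, -0.5480)
  (0,1): δ = 162.41°  ·
  (0,2): δ = 140.06°  ·
  (0,3): δ = 52.34°  ✓
  (0,4): δ = 6.41°  ✓
  (0,5): δ = 29.12°  ✓
  (0,6): δ = 60.89°  ✓
  (0,7): δ = 128.33°  ·
  (1,2): δ = 157.65°  ·
  (1,3): δ = 69.93°  ✓
  (1,4): δ = 11.18°  ✓
  (1,5): δ = 11.53°  ✓
  (1,6): δ = 43.29°  ✓
  (1,7): δ = 110.74°  ·
  (2,3): δ = 92.28°  ·
  (2,4): δ = 33.53°  ✓
  (2,5): δ = 10.82°  ✓
  (2,6): δ = 20.95°  ✓
  (2,7): δ = 88.40°  ·
  (3,4): δ = 121.25°  ·
  (3,5): δ = 98.54°  ·
  (3,6): δ = 66.77°  ✓
  (3,7): δ = 0.67°  ✓
  (4,5): δ = 157.29°  ·
  (4,6): δ = 125.52°  ·
  (4,7): δ = 58.07°  ✓
  (5,6): δ = 148.23°  ·
  (5,7): δ = 80.79°  ·
  (6,7): δ = 112.55°  ·
antipodal pairs: 14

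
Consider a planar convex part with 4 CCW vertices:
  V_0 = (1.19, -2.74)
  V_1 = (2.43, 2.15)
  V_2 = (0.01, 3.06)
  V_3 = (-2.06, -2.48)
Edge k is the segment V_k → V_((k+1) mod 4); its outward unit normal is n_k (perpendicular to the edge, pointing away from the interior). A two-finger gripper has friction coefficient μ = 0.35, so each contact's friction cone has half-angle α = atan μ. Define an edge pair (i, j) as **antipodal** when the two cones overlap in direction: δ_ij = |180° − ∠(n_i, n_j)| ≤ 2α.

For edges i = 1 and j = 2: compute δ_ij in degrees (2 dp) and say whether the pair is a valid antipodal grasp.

α = atan 0.35 = 19.29°;  2α = 38.58°
edge 1: e_1 = (-2.42, +0.91);  n_1 = (+0.3520, +0.9360)
edge 2: e_2 = (-2.07, -5.54);  n_2 = (-0.9367, +0.3500)
∠(n_1, n_2) = 90.12°
δ = |180° − 90.12°| = 89.88°
89.88° > 2α = 38.58°  →  invalid

δ = 89.88°, invalid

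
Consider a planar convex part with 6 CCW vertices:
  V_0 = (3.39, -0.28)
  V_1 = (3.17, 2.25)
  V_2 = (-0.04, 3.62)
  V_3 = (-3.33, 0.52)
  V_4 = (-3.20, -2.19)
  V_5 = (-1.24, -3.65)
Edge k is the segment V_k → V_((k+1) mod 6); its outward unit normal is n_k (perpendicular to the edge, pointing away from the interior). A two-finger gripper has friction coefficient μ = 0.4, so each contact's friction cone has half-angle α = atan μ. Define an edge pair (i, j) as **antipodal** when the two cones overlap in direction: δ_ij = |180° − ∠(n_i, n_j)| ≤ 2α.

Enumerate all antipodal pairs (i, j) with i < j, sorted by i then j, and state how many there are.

count = 3; pairs: (0,3), (1,4), (2,5)

α = atan 0.4 = 21.80°;  2α = 43.60°
n_0 = (+0.9962, +0.0866)
n_1 = (+0.3925, +0.9197)
n_2 = (-0.6858, +0.7278)
n_3 = (-0.9989, -0.0479)
n_4 = (-0.5974, -0.8020)
n_5 = (+0.5885, -0.8085)
  (0,1): δ = 118.08°  ·
  (0,2): δ = 51.67°  ·
  (0,3): δ = 2.22°  ✓
  (0,4): δ = 48.35°  ·
  (0,5): δ = 121.08°  ·
  (1,2): δ = 113.59°  ·
  (1,3): δ = 64.14°  ·
  (1,4): δ = 13.57°  ✓
  (1,5): δ = 59.16°  ·
  (2,3): δ = 130.55°  ·
  (2,4): δ = 79.98°  ·
  (2,5): δ = 7.25°  ✓
  (3,4): δ = 129.43°  ·
  (3,5): δ = 56.70°  ·
  (4,5): δ = 107.27°  ·
antipodal pairs: 3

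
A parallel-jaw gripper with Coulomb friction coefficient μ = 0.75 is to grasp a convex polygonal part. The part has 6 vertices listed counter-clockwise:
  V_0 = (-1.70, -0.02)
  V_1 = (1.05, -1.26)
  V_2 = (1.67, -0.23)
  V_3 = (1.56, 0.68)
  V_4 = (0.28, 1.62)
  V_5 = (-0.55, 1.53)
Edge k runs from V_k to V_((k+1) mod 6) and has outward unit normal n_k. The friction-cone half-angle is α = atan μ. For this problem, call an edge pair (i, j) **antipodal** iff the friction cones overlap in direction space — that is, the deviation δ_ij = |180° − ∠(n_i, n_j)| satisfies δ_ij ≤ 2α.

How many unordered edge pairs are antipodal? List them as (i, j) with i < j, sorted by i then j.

count = 6; pairs: (0,2), (0,3), (0,4), (1,4), (1,5), (2,5)

α = atan 0.75 = 36.87°;  2α = 73.74°
n_0 = (-0.4111, -0.9116)
n_1 = (+0.8568, -0.5157)
n_2 = (+0.9928, +0.1200)
n_3 = (+0.5919, +0.8060)
n_4 = (-0.1078, +0.9942)
n_5 = (-0.8031, +0.5958)
  (0,1): δ = 96.77°  ·
  (0,2): δ = 58.84°  ✓
  (0,3): δ = 12.02°  ✓
  (0,4): δ = 30.46°  ✓
  (0,5): δ = 77.70°  ·
  (1,2): δ = 142.06°  ·
  (1,3): δ = 95.25°  ·
  (1,4): δ = 52.77°  ✓
  (1,5): δ = 5.53°  ✓
  (2,3): δ = 133.19°  ·
  (2,4): δ = 90.70°  ·
  (2,5): δ = 43.47°  ✓
  (3,4): δ = 137.52°  ·
  (3,5): δ = 90.28°  ·
  (4,5): δ = 132.76°  ·
antipodal pairs: 6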